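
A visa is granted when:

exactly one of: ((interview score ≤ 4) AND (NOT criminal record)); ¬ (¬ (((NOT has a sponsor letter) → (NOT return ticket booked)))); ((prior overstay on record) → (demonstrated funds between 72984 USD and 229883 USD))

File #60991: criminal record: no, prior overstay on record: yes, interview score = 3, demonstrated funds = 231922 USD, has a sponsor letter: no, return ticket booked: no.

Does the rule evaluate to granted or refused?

Atomic conditions:
  interview score ≤ 4: 3 ≤ 4 is true
  NOT criminal record: no → true
  NOT has a sponsor letter: no → true
  NOT return ticket booked: no → true
  prior overstay on record: yes → true
  demonstrated funds between 72984 USD and 229883 USD: 231922 in [72984, 229883] is false
Combine:
[1] true AND true = true
[2.1.1] true → true = true
[2.1] NOT true = false
[2] NOT false = true
[3] true → false = false
[root] exactly-one(true, true, false) = false
Overall: false → refused

Refused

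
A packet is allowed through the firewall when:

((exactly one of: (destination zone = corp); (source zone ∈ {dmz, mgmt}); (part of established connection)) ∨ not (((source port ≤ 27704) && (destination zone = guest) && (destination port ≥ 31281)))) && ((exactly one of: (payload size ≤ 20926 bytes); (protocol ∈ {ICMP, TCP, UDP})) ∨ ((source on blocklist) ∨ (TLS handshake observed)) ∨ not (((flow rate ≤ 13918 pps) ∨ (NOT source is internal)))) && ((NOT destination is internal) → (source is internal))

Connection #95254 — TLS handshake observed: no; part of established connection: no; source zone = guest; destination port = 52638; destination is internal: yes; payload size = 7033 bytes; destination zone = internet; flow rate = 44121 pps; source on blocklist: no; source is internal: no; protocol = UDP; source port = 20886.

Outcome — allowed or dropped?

Dropped

Atomic conditions:
  destination zone = corp: internet == corp is false
  source zone ∈ {dmz, mgmt}: guest is not in the set → false
  part of established connection: no → false
  source port ≤ 27704: 20886 ≤ 27704 is true
  destination zone = guest: internet == guest is false
  destination port ≥ 31281: 52638 ≥ 31281 is true
  payload size ≤ 20926 bytes: 7033 ≤ 20926 is true
  protocol ∈ {ICMP, TCP, UDP}: UDP is in the set → true
  source on blocklist: no → false
  TLS handshake observed: no → false
  flow rate ≤ 13918 pps: 44121 ≤ 13918 is false
  NOT source is internal: no → true
  NOT destination is internal: yes → false
  source is internal: no → false
Combine:
[1.1] exactly-one(false, false, false) = false
[1.2.1] true AND false AND true = false
[1.2] NOT false = true
[1] false OR true = true
[2.1] exactly-one(true, true) = false
[2.2] false OR false = false
[2.3.1] false OR true = true
[2.3] NOT true = false
[2] false OR false OR false = false
[3] false → false (antecedent false ⇒ implication holds) = true
[root] true AND false AND true = false
Overall: false → dropped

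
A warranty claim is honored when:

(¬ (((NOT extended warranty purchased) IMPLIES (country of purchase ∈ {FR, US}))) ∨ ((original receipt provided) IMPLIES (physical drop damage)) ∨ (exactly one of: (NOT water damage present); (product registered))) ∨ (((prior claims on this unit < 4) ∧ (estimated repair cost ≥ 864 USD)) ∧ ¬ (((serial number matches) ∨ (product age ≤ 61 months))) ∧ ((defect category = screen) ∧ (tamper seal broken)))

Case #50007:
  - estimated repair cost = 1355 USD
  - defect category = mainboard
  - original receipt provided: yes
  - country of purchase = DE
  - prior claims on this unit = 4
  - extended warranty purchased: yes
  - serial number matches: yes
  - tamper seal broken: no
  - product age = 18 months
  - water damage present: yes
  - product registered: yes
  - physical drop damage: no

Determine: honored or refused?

Honored

Atomic conditions:
  NOT extended warranty purchased: yes → false
  country of purchase ∈ {FR, US}: DE is not in the set → false
  original receipt provided: yes → true
  physical drop damage: no → false
  NOT water damage present: yes → false
  product registered: yes → true
  prior claims on this unit < 4: 4 < 4 is false
  estimated repair cost ≥ 864 USD: 1355 ≥ 864 is true
  serial number matches: yes → true
  product age ≤ 61 months: 18 ≤ 61 is true
  defect category = screen: mainboard == screen is false
  tamper seal broken: no → false
Combine:
[1.1.1] false → false (antecedent false ⇒ implication holds) = true
[1.1] NOT true = false
[1.2] true → false = false
[1.3] exactly-one(false, true) = true
[1] false OR false OR true = true
[2.1] false AND true = false
[2.2.1] true OR true = true
[2.2] NOT true = false
[2.3] false AND false = false
[2] false AND false AND false = false
[root] true OR false = true
Overall: true → honored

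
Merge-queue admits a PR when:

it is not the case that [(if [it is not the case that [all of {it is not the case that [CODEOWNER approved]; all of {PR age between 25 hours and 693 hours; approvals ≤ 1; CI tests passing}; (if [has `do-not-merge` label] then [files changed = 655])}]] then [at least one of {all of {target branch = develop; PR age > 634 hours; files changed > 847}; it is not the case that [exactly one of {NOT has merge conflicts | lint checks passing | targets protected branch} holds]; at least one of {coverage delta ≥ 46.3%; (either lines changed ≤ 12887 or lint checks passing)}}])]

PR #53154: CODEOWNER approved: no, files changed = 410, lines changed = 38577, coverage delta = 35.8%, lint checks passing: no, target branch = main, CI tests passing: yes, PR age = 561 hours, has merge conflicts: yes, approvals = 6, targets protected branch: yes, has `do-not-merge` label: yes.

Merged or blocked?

Merged

Atomic conditions:
  CODEOWNER approved: no → false
  PR age between 25 hours and 693 hours: 561 in [25, 693] is true
  approvals ≤ 1: 6 ≤ 1 is false
  CI tests passing: yes → true
  has `do-not-merge` label: yes → true
  files changed = 655: 410 == 655 is false
  target branch = develop: main == develop is false
  PR age > 634 hours: 561 > 634 is false
  files changed > 847: 410 > 847 is false
  NOT has merge conflicts: yes → false
  lint checks passing: no → false
  targets protected branch: yes → true
  coverage delta ≥ 46.3%: 35.8 ≥ 46.3 is false
  lines changed ≤ 12887: 38577 ≤ 12887 is false
Combine:
[1.1.1.1] NOT false = true
[1.1.1.2] true AND false AND true = false
[1.1.1.3] true → false = false
[1.1.1] true AND false AND false = false
[1.1] NOT false = true
[1.2.1] false AND false AND false = false
[1.2.2.1] exactly-one(false, false, true) = true
[1.2.2] NOT true = false
[1.2.3.2] false OR false = false
[1.2.3] false OR false = false
[1.2] false OR false OR false = false
[1] true → false = false
[root] NOT false = true
Overall: true → merged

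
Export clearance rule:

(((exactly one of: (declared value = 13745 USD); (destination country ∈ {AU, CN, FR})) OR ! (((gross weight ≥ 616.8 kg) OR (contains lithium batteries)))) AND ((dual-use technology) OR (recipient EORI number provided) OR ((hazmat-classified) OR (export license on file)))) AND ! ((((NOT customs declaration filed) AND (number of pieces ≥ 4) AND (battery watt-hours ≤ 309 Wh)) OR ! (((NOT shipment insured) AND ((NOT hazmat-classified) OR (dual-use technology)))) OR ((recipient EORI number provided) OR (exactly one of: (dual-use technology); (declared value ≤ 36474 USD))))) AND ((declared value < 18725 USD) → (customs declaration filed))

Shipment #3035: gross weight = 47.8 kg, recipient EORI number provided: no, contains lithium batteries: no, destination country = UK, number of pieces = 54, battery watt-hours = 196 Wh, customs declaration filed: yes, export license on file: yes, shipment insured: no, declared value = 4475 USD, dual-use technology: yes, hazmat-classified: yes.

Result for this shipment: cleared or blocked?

Cleared

Atomic conditions:
  declared value = 13745 USD: 4475 == 13745 is false
  destination country ∈ {AU, CN, FR}: UK is not in the set → false
  gross weight ≥ 616.8 kg: 47.8 ≥ 616.8 is false
  contains lithium batteries: no → false
  dual-use technology: yes → true
  recipient EORI number provided: no → false
  hazmat-classified: yes → true
  export license on file: yes → true
  NOT customs declaration filed: yes → false
  number of pieces ≥ 4: 54 ≥ 4 is true
  battery watt-hours ≤ 309 Wh: 196 ≤ 309 is true
  NOT shipment insured: no → true
  NOT hazmat-classified: yes → false
  declared value ≤ 36474 USD: 4475 ≤ 36474 is true
  declared value < 18725 USD: 4475 < 18725 is true
  customs declaration filed: yes → true
Combine:
[1.1.1] exactly-one(false, false) = false
[1.1.2.1] false OR false = false
[1.1.2] NOT false = true
[1.1] false OR true = true
[1.2.3] true OR true = true
[1.2] true OR false OR true = true
[1] true AND true = true
[2.1.1] false AND true AND true = false
[2.1.2.1.2] false OR true = true
[2.1.2.1] true AND true = true
[2.1.2] NOT true = false
[2.1.3.2] exactly-one(true, true) = false
[2.1.3] false OR false = false
[2.1] false OR false OR false = false
[2] NOT false = true
[3] true → true = true
[root] true AND true AND true = true
Overall: true → cleared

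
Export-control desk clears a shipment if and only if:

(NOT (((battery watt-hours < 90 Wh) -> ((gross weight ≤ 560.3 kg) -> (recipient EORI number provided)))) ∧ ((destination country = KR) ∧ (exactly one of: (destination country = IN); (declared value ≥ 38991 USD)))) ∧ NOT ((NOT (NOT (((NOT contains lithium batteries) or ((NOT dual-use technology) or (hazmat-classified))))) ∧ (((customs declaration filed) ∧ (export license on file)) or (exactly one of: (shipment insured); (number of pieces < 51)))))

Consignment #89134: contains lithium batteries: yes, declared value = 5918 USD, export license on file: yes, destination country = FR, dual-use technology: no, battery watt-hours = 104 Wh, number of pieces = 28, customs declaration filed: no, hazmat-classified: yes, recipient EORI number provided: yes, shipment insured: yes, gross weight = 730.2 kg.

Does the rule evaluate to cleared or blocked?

Blocked

Atomic conditions:
  battery watt-hours < 90 Wh: 104 < 90 is false
  gross weight ≤ 560.3 kg: 730.2 ≤ 560.3 is false
  recipient EORI number provided: yes → true
  destination country = KR: FR == KR is false
  destination country = IN: FR == IN is false
  declared value ≥ 38991 USD: 5918 ≥ 38991 is false
  NOT contains lithium batteries: yes → false
  NOT dual-use technology: no → true
  hazmat-classified: yes → true
  customs declaration filed: no → false
  export license on file: yes → true
  shipment insured: yes → true
  number of pieces < 51: 28 < 51 is true
Combine:
[1.1.1.2] false → true (antecedent false ⇒ implication holds) = true
[1.1.1] false → true (antecedent false ⇒ implication holds) = true
[1.1] NOT true = false
[1.2.2] exactly-one(false, false) = false
[1.2] false AND false = false
[1] false AND false = false
[2.1.1.1.1.2] true OR true = true
[2.1.1.1.1] false OR true = true
[2.1.1.1] NOT true = false
[2.1.1] NOT false = true
[2.1.2.1] false AND true = false
[2.1.2.2] exactly-one(true, true) = false
[2.1.2] false OR false = false
[2.1] true AND false = false
[2] NOT false = true
[root] false AND true = false
Overall: false → blocked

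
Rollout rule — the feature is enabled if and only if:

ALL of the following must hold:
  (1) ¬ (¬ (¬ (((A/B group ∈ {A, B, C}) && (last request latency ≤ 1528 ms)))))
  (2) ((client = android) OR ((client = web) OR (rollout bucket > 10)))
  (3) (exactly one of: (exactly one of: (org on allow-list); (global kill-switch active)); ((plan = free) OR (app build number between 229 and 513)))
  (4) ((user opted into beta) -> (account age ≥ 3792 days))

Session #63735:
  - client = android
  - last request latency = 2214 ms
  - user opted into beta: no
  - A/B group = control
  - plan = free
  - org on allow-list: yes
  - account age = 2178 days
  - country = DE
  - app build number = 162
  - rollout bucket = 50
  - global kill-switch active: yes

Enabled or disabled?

Atomic conditions:
  A/B group ∈ {A, B, C}: control is not in the set → false
  last request latency ≤ 1528 ms: 2214 ≤ 1528 is false
  client = android: android == android is true
  client = web: android == web is false
  rollout bucket > 10: 50 > 10 is true
  org on allow-list: yes → true
  global kill-switch active: yes → true
  plan = free: free == free is true
  app build number between 229 and 513: 162 in [229, 513] is false
  user opted into beta: no → false
  account age ≥ 3792 days: 2178 ≥ 3792 is false
Combine:
[1.1.1.1] false AND false = false
[1.1.1] NOT false = true
[1.1] NOT true = false
[1] NOT false = true
[2.2] false OR true = true
[2] true OR true = true
[3.1] exactly-one(true, true) = false
[3.2] true OR false = true
[3] exactly-one(false, true) = true
[4] false → false (antecedent false ⇒ implication holds) = true
[root] true AND true AND true AND true = true
Overall: true → enabled

Enabled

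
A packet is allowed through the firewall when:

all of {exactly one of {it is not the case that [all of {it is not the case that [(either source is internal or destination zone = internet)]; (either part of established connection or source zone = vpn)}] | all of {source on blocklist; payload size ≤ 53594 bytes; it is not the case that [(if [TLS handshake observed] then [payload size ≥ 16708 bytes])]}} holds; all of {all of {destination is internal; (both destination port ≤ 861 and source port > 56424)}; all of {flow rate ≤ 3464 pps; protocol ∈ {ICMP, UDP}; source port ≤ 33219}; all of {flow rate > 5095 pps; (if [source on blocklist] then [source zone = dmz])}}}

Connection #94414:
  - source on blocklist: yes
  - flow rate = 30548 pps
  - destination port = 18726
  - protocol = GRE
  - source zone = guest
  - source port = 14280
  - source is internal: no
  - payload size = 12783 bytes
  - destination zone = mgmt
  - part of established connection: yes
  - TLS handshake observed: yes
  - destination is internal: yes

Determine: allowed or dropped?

Atomic conditions:
  source is internal: no → false
  destination zone = internet: mgmt == internet is false
  part of established connection: yes → true
  source zone = vpn: guest == vpn is false
  source on blocklist: yes → true
  payload size ≤ 53594 bytes: 12783 ≤ 53594 is true
  TLS handshake observed: yes → true
  payload size ≥ 16708 bytes: 12783 ≥ 16708 is false
  destination is internal: yes → true
  destination port ≤ 861: 18726 ≤ 861 is false
  source port > 56424: 14280 > 56424 is false
  flow rate ≤ 3464 pps: 30548 ≤ 3464 is false
  protocol ∈ {ICMP, UDP}: GRE is not in the set → false
  source port ≤ 33219: 14280 ≤ 33219 is true
  flow rate > 5095 pps: 30548 > 5095 is true
  source zone = dmz: guest == dmz is false
Combine:
[1.1.1.1.1] false OR false = false
[1.1.1.1] NOT false = true
[1.1.1.2] true OR false = true
[1.1.1] true AND true = true
[1.1] NOT true = false
[1.2.3.1] true → false = false
[1.2.3] NOT false = true
[1.2] true AND true AND true = true
[1] exactly-one(false, true) = true
[2.1.2] false AND false = false
[2.1] true AND false = false
[2.2] false AND false AND true = false
[2.3.2] true → false = false
[2.3] true AND false = false
[2] false AND false AND false = false
[root] true AND false = false
Overall: false → dropped

Dropped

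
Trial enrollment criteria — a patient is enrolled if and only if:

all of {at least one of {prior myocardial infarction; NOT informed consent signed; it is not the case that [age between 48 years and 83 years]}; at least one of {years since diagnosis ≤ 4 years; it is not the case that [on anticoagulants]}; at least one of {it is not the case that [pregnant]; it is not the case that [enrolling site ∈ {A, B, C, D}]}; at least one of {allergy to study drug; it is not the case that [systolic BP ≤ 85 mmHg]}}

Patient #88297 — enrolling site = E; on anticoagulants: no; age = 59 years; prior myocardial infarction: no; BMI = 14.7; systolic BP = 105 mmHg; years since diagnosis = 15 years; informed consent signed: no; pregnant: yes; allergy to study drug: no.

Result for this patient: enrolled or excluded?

Atomic conditions:
  prior myocardial infarction: no → false
  NOT informed consent signed: no → true
  age between 48 years and 83 years: 59 in [48, 83] is true
  years since diagnosis ≤ 4 years: 15 ≤ 4 is false
  on anticoagulants: no → false
  pregnant: yes → true
  enrolling site ∈ {A, B, C, D}: E is not in the set → false
  allergy to study drug: no → false
  systolic BP ≤ 85 mmHg: 105 ≤ 85 is false
Combine:
[1.3] NOT true = false
[1] false OR true OR false = true
[2.2] NOT false = true
[2] false OR true = true
[3.1] NOT true = false
[3.2] NOT false = true
[3] false OR true = true
[4.2] NOT false = true
[4] false OR true = true
[root] true AND true AND true AND true = true
Overall: true → enrolled

Enrolled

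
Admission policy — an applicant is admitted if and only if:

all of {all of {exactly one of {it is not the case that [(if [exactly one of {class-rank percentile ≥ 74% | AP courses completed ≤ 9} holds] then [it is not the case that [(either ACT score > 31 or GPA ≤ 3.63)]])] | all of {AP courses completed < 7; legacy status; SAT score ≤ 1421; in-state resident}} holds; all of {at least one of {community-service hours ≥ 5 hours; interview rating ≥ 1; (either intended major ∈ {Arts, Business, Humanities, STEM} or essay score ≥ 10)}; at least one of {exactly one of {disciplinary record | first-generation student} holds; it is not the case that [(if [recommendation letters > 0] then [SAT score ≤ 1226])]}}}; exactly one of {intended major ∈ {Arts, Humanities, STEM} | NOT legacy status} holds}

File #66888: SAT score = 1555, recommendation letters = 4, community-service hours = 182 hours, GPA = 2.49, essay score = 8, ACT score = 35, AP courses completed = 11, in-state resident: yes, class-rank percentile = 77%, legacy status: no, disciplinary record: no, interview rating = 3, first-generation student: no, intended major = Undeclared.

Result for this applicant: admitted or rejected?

Admitted

Atomic conditions:
  class-rank percentile ≥ 74%: 77 ≥ 74 is true
  AP courses completed ≤ 9: 11 ≤ 9 is false
  ACT score > 31: 35 > 31 is true
  GPA ≤ 3.63: 2.49 ≤ 3.63 is true
  AP courses completed < 7: 11 < 7 is false
  legacy status: no → false
  SAT score ≤ 1421: 1555 ≤ 1421 is false
  in-state resident: yes → true
  community-service hours ≥ 5 hours: 182 ≥ 5 is true
  interview rating ≥ 1: 3 ≥ 1 is true
  intended major ∈ {Arts, Business, Humanities, STEM}: Undeclared is not in the set → false
  essay score ≥ 10: 8 ≥ 10 is false
  disciplinary record: no → false
  first-generation student: no → false
  recommendation letters > 0: 4 > 0 is true
  SAT score ≤ 1226: 1555 ≤ 1226 is false
  intended major ∈ {Arts, Humanities, STEM}: Undeclared is not in the set → false
  NOT legacy status: no → true
Combine:
[1.1.1.1.1] exactly-one(true, false) = true
[1.1.1.1.2.1] true OR true = true
[1.1.1.1.2] NOT true = false
[1.1.1.1] true → false = false
[1.1.1] NOT false = true
[1.1.2] false AND false AND false AND true = false
[1.1] exactly-one(true, false) = true
[1.2.1.3] false OR false = false
[1.2.1] true OR true OR false = true
[1.2.2.1] exactly-one(false, false) = false
[1.2.2.2.1] true → false = false
[1.2.2.2] NOT false = true
[1.2.2] false OR true = true
[1.2] true AND true = true
[1] true AND true = true
[2] exactly-one(false, true) = true
[root] true AND true = true
Overall: true → admitted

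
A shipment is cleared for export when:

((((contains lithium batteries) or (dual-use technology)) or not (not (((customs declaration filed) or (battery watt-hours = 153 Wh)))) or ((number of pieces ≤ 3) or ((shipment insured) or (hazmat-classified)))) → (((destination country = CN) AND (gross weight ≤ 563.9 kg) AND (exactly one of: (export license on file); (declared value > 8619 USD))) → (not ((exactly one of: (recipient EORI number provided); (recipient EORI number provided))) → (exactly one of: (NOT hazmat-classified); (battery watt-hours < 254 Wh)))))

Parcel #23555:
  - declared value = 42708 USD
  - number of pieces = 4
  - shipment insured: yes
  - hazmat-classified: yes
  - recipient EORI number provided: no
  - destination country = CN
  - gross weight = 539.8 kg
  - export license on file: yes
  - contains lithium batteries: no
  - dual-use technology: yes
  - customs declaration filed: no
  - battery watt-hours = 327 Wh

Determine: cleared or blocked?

Atomic conditions:
  contains lithium batteries: no → false
  dual-use technology: yes → true
  customs declaration filed: no → false
  battery watt-hours = 153 Wh: 327 == 153 is false
  number of pieces ≤ 3: 4 ≤ 3 is false
  shipment insured: yes → true
  hazmat-classified: yes → true
  destination country = CN: CN == CN is true
  gross weight ≤ 563.9 kg: 539.8 ≤ 563.9 is true
  export license on file: yes → true
  declared value > 8619 USD: 42708 > 8619 is true
  recipient EORI number provided: no → false
  NOT hazmat-classified: yes → false
  battery watt-hours < 254 Wh: 327 < 254 is false
Combine:
[1.1] false OR true = true
[1.2.1.1] false OR false = false
[1.2.1] NOT false = true
[1.2] NOT true = false
[1.3.2] true OR true = true
[1.3] false OR true = true
[1] true OR false OR true = true
[2.1.3] exactly-one(true, true) = false
[2.1] true AND true AND false = false
[2.2.1.1] exactly-one(false, false) = false
[2.2.1] NOT false = true
[2.2.2] exactly-one(false, false) = false
[2.2] true → false = false
[2] false → false (antecedent false ⇒ implication holds) = true
[root] true → true = true
Overall: true → cleared

Cleared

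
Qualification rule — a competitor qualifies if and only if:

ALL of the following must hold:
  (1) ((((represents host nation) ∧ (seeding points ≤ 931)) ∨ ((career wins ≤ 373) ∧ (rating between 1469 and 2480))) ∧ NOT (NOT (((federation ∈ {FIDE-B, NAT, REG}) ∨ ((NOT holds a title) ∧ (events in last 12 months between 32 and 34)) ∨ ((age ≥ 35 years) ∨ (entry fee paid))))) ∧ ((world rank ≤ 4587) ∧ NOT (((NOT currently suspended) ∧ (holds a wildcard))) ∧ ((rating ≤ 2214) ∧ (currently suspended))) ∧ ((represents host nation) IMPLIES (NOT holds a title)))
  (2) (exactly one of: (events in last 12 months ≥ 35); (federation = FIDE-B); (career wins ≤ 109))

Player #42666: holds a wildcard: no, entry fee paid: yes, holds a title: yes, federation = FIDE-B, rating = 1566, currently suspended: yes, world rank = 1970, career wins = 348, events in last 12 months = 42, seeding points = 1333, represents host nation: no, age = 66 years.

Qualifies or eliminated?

Atomic conditions:
  represents host nation: no → false
  seeding points ≤ 931: 1333 ≤ 931 is false
  career wins ≤ 373: 348 ≤ 373 is true
  rating between 1469 and 2480: 1566 in [1469, 2480] is true
  federation ∈ {FIDE-B, NAT, REG}: FIDE-B is in the set → true
  NOT holds a title: yes → false
  events in last 12 months between 32 and 34: 42 in [32, 34] is false
  age ≥ 35 years: 66 ≥ 35 is true
  entry fee paid: yes → true
  world rank ≤ 4587: 1970 ≤ 4587 is true
  NOT currently suspended: yes → false
  holds a wildcard: no → false
  rating ≤ 2214: 1566 ≤ 2214 is true
  currently suspended: yes → true
  events in last 12 months ≥ 35: 42 ≥ 35 is true
  federation = FIDE-B: FIDE-B == FIDE-B is true
  career wins ≤ 109: 348 ≤ 109 is false
Combine:
[1.1.1] false AND false = false
[1.1.2] true AND true = true
[1.1] false OR true = true
[1.2.1.1.2] false AND false = false
[1.2.1.1.3] true OR true = true
[1.2.1.1] true OR false OR true = true
[1.2.1] NOT true = false
[1.2] NOT false = true
[1.3.2.1] false AND false = false
[1.3.2] NOT false = true
[1.3.3] true AND true = true
[1.3] true AND true AND true = true
[1.4] false → false (antecedent false ⇒ implication holds) = true
[1] true AND true AND true AND true = true
[2] exactly-one(true, true, false) = false
[root] true AND false = false
Overall: false → eliminated

Eliminated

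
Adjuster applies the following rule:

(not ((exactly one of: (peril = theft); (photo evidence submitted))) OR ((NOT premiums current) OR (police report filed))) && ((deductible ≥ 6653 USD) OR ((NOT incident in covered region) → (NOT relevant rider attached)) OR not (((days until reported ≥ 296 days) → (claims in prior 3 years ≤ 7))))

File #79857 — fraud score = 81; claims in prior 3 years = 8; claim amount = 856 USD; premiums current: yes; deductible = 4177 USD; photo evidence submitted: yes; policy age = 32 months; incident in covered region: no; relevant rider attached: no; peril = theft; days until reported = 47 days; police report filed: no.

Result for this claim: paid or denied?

Atomic conditions:
  peril = theft: theft == theft is true
  photo evidence submitted: yes → true
  NOT premiums current: yes → false
  police report filed: no → false
  deductible ≥ 6653 USD: 4177 ≥ 6653 is false
  NOT incident in covered region: no → true
  NOT relevant rider attached: no → true
  days until reported ≥ 296 days: 47 ≥ 296 is false
  claims in prior 3 years ≤ 7: 8 ≤ 7 is false
Combine:
[1.1.1] exactly-one(true, true) = false
[1.1] NOT false = true
[1.2] false OR false = false
[1] true OR false = true
[2.2] true → true = true
[2.3.1] false → false (antecedent false ⇒ implication holds) = true
[2.3] NOT true = false
[2] false OR true OR false = true
[root] true AND true = true
Overall: true → paid

Paid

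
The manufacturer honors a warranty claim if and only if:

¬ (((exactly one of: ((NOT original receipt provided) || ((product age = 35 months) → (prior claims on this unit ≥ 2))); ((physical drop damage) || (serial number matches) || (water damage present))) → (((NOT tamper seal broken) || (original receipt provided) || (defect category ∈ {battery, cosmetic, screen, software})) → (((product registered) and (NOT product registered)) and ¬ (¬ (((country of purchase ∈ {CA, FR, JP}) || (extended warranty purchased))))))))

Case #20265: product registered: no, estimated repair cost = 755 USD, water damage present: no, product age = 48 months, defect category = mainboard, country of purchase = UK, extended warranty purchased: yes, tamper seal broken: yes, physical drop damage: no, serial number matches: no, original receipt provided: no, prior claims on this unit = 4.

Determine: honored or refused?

Refused

Atomic conditions:
  NOT original receipt provided: no → true
  product age = 35 months: 48 == 35 is false
  prior claims on this unit ≥ 2: 4 ≥ 2 is true
  physical drop damage: no → false
  serial number matches: no → false
  water damage present: no → false
  NOT tamper seal broken: yes → false
  original receipt provided: no → false
  defect category ∈ {battery, cosmetic, screen, software}: mainboard is not in the set → false
  product registered: no → false
  NOT product registered: no → true
  country of purchase ∈ {CA, FR, JP}: UK is not in the set → false
  extended warranty purchased: yes → true
Combine:
[1.1.1.2] false → true (antecedent false ⇒ implication holds) = true
[1.1.1] true OR true = true
[1.1.2] false OR false OR false = false
[1.1] exactly-one(true, false) = true
[1.2.1] false OR false OR false = false
[1.2.2.1] false AND true = false
[1.2.2.2.1.1] false OR true = true
[1.2.2.2.1] NOT true = false
[1.2.2.2] NOT false = true
[1.2.2] false AND true = false
[1.2] false → false (antecedent false ⇒ implication holds) = true
[1] true → true = true
[root] NOT true = false
Overall: false → refused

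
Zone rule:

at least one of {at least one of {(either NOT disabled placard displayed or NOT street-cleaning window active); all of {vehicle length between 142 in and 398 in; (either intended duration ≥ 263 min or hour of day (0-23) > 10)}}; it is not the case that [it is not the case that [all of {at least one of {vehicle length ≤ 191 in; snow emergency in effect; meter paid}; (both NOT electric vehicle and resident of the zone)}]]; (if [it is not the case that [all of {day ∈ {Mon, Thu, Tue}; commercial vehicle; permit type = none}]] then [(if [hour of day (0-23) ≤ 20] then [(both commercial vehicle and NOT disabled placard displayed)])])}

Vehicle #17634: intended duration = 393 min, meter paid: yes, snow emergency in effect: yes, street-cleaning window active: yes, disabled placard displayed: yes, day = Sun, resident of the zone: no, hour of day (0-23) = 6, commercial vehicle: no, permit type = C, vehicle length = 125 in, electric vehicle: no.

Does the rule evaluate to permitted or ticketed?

Ticketed

Atomic conditions:
  NOT disabled placard displayed: yes → false
  NOT street-cleaning window active: yes → false
  vehicle length between 142 in and 398 in: 125 in [142, 398] is false
  intended duration ≥ 263 min: 393 ≥ 263 is true
  hour of day (0-23) > 10: 6 > 10 is false
  vehicle length ≤ 191 in: 125 ≤ 191 is true
  snow emergency in effect: yes → true
  meter paid: yes → true
  NOT electric vehicle: no → true
  resident of the zone: no → false
  day ∈ {Mon, Thu, Tue}: Sun is not in the set → false
  commercial vehicle: no → false
  permit type = none: C == none is false
  hour of day (0-23) ≤ 20: 6 ≤ 20 is true
Combine:
[1.1] false OR false = false
[1.2.2] true OR false = true
[1.2] false AND true = false
[1] false OR false = false
[2.1.1.1] true OR true OR true = true
[2.1.1.2] true AND false = false
[2.1.1] true AND false = false
[2.1] NOT false = true
[2] NOT true = false
[3.1.1] false AND false AND false = false
[3.1] NOT false = true
[3.2.2] false AND false = false
[3.2] true → false = false
[3] true → false = false
[root] false OR false OR false = false
Overall: false → ticketed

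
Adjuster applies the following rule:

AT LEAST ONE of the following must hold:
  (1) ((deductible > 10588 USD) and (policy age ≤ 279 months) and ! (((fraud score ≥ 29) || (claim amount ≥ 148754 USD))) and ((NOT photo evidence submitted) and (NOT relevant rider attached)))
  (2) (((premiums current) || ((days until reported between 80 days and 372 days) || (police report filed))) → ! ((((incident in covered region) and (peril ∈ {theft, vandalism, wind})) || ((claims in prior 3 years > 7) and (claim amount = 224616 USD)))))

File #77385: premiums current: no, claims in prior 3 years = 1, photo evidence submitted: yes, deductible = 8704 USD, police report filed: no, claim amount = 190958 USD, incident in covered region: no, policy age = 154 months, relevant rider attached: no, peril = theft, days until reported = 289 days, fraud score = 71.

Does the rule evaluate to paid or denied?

Paid

Atomic conditions:
  deductible > 10588 USD: 8704 > 10588 is false
  policy age ≤ 279 months: 154 ≤ 279 is true
  fraud score ≥ 29: 71 ≥ 29 is true
  claim amount ≥ 148754 USD: 190958 ≥ 148754 is true
  NOT photo evidence submitted: yes → false
  NOT relevant rider attached: no → true
  premiums current: no → false
  days until reported between 80 days and 372 days: 289 in [80, 372] is true
  police report filed: no → false
  incident in covered region: no → false
  peril ∈ {theft, vandalism, wind}: theft is in the set → true
  claims in prior 3 years > 7: 1 > 7 is false
  claim amount = 224616 USD: 190958 == 224616 is false
Combine:
[1.3.1] true OR true = true
[1.3] NOT true = false
[1.4] false AND true = false
[1] false AND true AND false AND false = false
[2.1.2] true OR false = true
[2.1] false OR true = true
[2.2.1.1] false AND true = false
[2.2.1.2] false AND false = false
[2.2.1] false OR false = false
[2.2] NOT false = true
[2] true → true = true
[root] false OR true = true
Overall: true → paid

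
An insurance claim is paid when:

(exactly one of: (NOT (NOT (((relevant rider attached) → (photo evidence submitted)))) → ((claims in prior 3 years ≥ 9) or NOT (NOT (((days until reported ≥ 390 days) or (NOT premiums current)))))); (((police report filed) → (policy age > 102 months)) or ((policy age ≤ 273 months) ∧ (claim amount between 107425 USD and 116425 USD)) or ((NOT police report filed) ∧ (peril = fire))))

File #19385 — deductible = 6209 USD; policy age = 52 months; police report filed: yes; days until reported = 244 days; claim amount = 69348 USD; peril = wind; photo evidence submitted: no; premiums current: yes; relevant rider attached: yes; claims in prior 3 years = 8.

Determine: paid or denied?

Atomic conditions:
  relevant rider attached: yes → true
  photo evidence submitted: no → false
  claims in prior 3 years ≥ 9: 8 ≥ 9 is false
  days until reported ≥ 390 days: 244 ≥ 390 is false
  NOT premiums current: yes → false
  police report filed: yes → true
  policy age > 102 months: 52 > 102 is false
  policy age ≤ 273 months: 52 ≤ 273 is true
  claim amount between 107425 USD and 116425 USD: 69348 in [107425, 116425] is false
  NOT police report filed: yes → false
  peril = fire: wind == fire is false
Combine:
[1.1.1.1] true → false = false
[1.1.1] NOT false = true
[1.1] NOT true = false
[1.2.2.1.1] false OR false = false
[1.2.2.1] NOT false = true
[1.2.2] NOT true = false
[1.2] false OR false = false
[1] false → false (antecedent false ⇒ implication holds) = true
[2.1] true → false = false
[2.2] true AND false = false
[2.3] false AND false = false
[2] false OR false OR false = false
[root] exactly-one(true, false) = true
Overall: true → paid

Paid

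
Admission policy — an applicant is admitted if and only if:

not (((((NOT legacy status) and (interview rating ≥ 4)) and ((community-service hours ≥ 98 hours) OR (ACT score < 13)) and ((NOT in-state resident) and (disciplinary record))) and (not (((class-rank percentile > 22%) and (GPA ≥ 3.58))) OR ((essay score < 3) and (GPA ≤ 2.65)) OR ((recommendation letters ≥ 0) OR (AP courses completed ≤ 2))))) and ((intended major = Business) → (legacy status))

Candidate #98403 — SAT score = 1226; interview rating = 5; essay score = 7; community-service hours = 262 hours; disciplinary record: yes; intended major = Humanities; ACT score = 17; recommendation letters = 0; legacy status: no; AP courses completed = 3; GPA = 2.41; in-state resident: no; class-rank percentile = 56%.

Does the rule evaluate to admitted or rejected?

Rejected

Atomic conditions:
  NOT legacy status: no → true
  interview rating ≥ 4: 5 ≥ 4 is true
  community-service hours ≥ 98 hours: 262 ≥ 98 is true
  ACT score < 13: 17 < 13 is false
  NOT in-state resident: no → true
  disciplinary record: yes → true
  class-rank percentile > 22%: 56 > 22 is true
  GPA ≥ 3.58: 2.41 ≥ 3.58 is false
  essay score < 3: 7 < 3 is false
  GPA ≤ 2.65: 2.41 ≤ 2.65 is true
  recommendation letters ≥ 0: 0 ≥ 0 is true
  AP courses completed ≤ 2: 3 ≤ 2 is false
  intended major = Business: Humanities == Business is false
  legacy status: no → false
Combine:
[1.1.1.1] true AND true = true
[1.1.1.2] true OR false = true
[1.1.1.3] true AND true = true
[1.1.1] true AND true AND true = true
[1.1.2.1.1] true AND false = false
[1.1.2.1] NOT false = true
[1.1.2.2] false AND true = false
[1.1.2.3] true OR false = true
[1.1.2] true OR false OR true = true
[1.1] true AND true = true
[1] NOT true = false
[2] false → false (antecedent false ⇒ implication holds) = true
[root] false AND true = false
Overall: false → rejected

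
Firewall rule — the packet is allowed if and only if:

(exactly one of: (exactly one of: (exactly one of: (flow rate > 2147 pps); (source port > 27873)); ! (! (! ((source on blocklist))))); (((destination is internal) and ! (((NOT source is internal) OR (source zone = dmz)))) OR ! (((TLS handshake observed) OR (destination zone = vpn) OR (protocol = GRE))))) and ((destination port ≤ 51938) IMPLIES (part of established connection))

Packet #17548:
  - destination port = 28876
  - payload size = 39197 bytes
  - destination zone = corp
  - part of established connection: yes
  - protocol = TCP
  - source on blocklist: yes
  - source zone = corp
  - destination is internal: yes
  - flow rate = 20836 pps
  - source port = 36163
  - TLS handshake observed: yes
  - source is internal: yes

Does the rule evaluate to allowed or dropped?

Allowed

Atomic conditions:
  flow rate > 2147 pps: 20836 > 2147 is true
  source port > 27873: 36163 > 27873 is true
  source on blocklist: yes → true
  destination is internal: yes → true
  NOT source is internal: yes → false
  source zone = dmz: corp == dmz is false
  TLS handshake observed: yes → true
  destination zone = vpn: corp == vpn is false
  protocol = GRE: TCP == GRE is false
  destination port ≤ 51938: 28876 ≤ 51938 is true
  part of established connection: yes → true
Combine:
[1.1.1] exactly-one(true, true) = false
[1.1.2.1.1] NOT true = false
[1.1.2.1] NOT false = true
[1.1.2] NOT true = false
[1.1] exactly-one(false, false) = false
[1.2.1.2.1] false OR false = false
[1.2.1.2] NOT false = true
[1.2.1] true AND true = true
[1.2.2.1] true OR false OR false = true
[1.2.2] NOT true = false
[1.2] true OR false = true
[1] exactly-one(false, true) = true
[2] true → true = true
[root] true AND true = true
Overall: true → allowed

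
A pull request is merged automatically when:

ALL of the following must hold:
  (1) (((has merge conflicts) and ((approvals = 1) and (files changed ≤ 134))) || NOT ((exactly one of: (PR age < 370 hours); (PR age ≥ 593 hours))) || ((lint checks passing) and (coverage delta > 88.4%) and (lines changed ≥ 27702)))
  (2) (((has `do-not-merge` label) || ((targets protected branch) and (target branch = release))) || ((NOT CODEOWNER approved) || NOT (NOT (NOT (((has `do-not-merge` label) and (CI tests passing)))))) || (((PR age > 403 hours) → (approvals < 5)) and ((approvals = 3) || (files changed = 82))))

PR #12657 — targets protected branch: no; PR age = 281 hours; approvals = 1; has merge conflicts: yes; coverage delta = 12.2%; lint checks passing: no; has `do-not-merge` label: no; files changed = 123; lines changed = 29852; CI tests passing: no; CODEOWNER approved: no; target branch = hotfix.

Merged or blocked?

Atomic conditions:
  has merge conflicts: yes → true
  approvals = 1: 1 == 1 is true
  files changed ≤ 134: 123 ≤ 134 is true
  PR age < 370 hours: 281 < 370 is true
  PR age ≥ 593 hours: 281 ≥ 593 is false
  lint checks passing: no → false
  coverage delta > 88.4%: 12.2 > 88.4 is false
  lines changed ≥ 27702: 29852 ≥ 27702 is true
  has `do-not-merge` label: no → false
  targets protected branch: no → false
  target branch = release: hotfix == release is false
  NOT CODEOWNER approved: no → true
  CI tests passing: no → false
  PR age > 403 hours: 281 > 403 is false
  approvals < 5: 1 < 5 is true
  approvals = 3: 1 == 3 is false
  files changed = 82: 123 == 82 is false
Combine:
[1.1.2] true AND true = true
[1.1] true AND true = true
[1.2.1] exactly-one(true, false) = true
[1.2] NOT true = false
[1.3] false AND false AND true = false
[1] true OR false OR false = true
[2.1.2] false AND false = false
[2.1] false OR false = false
[2.2.2.1.1.1] false AND false = false
[2.2.2.1.1] NOT false = true
[2.2.2.1] NOT true = false
[2.2.2] NOT false = true
[2.2] true OR true = true
[2.3.1] false → true (antecedent false ⇒ implication holds) = true
[2.3.2] false OR false = false
[2.3] true AND false = false
[2] false OR true OR false = true
[root] true AND true = true
Overall: true → merged

Merged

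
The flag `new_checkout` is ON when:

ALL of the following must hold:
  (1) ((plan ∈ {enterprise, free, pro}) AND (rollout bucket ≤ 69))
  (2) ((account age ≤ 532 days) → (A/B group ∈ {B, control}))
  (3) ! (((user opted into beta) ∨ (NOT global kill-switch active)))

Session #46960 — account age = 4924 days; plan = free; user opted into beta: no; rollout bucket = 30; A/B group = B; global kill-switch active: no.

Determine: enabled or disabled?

Disabled

Atomic conditions:
  plan ∈ {enterprise, free, pro}: free is in the set → true
  rollout bucket ≤ 69: 30 ≤ 69 is true
  account age ≤ 532 days: 4924 ≤ 532 is false
  A/B group ∈ {B, control}: B is in the set → true
  user opted into beta: no → false
  NOT global kill-switch active: no → true
Combine:
[1] true AND true = true
[2] false → true (antecedent false ⇒ implication holds) = true
[3.1] false OR true = true
[3] NOT true = false
[root] true AND true AND false = false
Overall: false → disabled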